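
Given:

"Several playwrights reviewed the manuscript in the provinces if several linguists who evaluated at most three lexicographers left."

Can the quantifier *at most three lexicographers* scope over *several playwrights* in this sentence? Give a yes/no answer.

No

*at most three lexicographers* sits inside the relative clause *who evaluated at most three lexicographers*, which is itself inside the adjunct *if several linguists who evaluated at most three lexicographers left*.
Two island boundaries intervene — the relative clause and the adjunct. Either alone would block QR.
So *at most three lexicographers* cannot raise high enough to outscope *several playwrights*; only the surface ordering *several playwrights* > *at most three lexicographers* is available.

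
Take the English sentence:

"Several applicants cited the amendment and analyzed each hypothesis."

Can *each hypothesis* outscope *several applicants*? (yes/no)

No

The target quantifier *each hypothesis* is part of one conjunct of the coordinate structure (*analyzed each hypothesis*).
Coordinate structures are islands for non-across-the-board movement, QR included.
There is no licit LF on which *each hypothesis* c-commands *several applicants*.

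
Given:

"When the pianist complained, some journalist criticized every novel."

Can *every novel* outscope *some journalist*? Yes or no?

Yes

The adjunct island is irrelevant here — *every novel* and *some journalist* are both in the matrix clause.
Ordinary QR to a clause-peripheral position gives the wide-scope LF for the lower DP.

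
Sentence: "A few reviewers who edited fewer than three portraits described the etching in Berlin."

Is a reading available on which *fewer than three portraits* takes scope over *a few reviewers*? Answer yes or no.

No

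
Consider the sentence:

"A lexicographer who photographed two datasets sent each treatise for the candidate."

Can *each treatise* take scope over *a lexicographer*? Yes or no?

Although the sentence contains a relative clause (*who photographed two datasets*), *each treatise* is outside it, in the matrix VP.
With no island boundary between them, the object can take inverse scope over the subject via ordinary QR within the clause.

Yes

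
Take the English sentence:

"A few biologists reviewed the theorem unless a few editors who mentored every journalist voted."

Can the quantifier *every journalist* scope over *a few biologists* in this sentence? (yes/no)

No

Structurally, *every journalist* is inside the relative clause *who mentored every journalist*, which is itself inside the adjunct *unless a few editors who mentored every journalist voted*.
Both the relative clause and the enclosing adjunct are scope islands; QR cannot cross either.
The inverse ordering *every journalist* > *a few biologists* is therefore underivable.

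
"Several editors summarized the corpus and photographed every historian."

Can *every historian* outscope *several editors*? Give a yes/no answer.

No

Structurally, *every historian* is inside one conjunct of the coordinate structure (*photographed every historian*).
QR out of a conjunct would have to apply non-ATB, which the CSC forbids.
There is no licit LF on which *every historian* c-commands *several editors*.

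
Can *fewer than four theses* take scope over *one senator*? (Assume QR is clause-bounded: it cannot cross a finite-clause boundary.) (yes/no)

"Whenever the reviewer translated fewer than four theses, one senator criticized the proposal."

Structurally, *fewer than four theses* is inside the adjunct clause *whenever the reviewer translated fewer than four theses*.
The adjunct-island constraint bars QR out of an adverbial clause.
So *fewer than four theses* cannot raise to a position above *one senator*.

No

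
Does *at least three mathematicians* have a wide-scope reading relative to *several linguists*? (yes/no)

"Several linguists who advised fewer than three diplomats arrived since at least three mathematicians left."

Structurally, *at least three mathematicians* is inside the adjunct clause *since at least three mathematicians left*.
Adverbial clauses are not L-marked, so they are barriers for QR — the quantifier cannot escape the adjunct.
*at least three mathematicians* > *several linguists* would require crossing that boundary, which is illicit.

No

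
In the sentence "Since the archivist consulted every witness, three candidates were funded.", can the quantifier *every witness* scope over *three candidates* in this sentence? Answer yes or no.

*every witness* sits inside the adjunct clause *since the archivist consulted every witness*.
The adjunct-island constraint bars QR out of an adverbial clause.
*every witness* is confined to the island and cannot take scope over *three candidates*.

No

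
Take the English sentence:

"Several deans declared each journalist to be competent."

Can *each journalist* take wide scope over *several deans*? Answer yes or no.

*each journalist* is an ECM subject; ECM complements are not islands, and the embedded quantifier may take matrix scope.
With no island boundary between them, the object can take inverse scope over the subject via ordinary QR within the clause.

Yes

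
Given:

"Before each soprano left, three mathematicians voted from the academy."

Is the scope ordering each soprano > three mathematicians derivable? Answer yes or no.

*each soprano* occurs within the adjunct clause *before each soprano left*.
Since the clause is an adjunct (not a complement), the Adjunct Condition blocks QR across its edge.
*each soprano* is confined to the island and cannot take scope over *three mathematicians*.

No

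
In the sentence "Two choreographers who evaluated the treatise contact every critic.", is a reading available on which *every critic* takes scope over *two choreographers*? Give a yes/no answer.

Yes

The RC *who evaluated the treatise* is an island, but *every critic* is not inside it — it is the matrix object, a clausemate of *two choreographers*.
QR within a single clause is free, so the lower quantifier may take scope over the higher one.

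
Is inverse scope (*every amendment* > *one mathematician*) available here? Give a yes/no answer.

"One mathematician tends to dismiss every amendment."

Yes

The matrix predicate is a raising verb, whose infinitival complement is not a scope island — *every amendment* can QR into the matrix clause.
Clause-internal QR can adjoin the lower DP above the subject, yielding the inverse reading.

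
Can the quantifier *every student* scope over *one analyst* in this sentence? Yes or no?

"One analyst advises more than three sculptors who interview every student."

No

The DP *every student* is contained in the relative clause *who interview every student* modifying *more than three sculptors*.
Relative clauses block scope extraction: QR cannot target a position outside the modified NP.
So *every student* cannot raise high enough to outscope *one analyst*; only the surface ordering *one analyst* > *every student* is available.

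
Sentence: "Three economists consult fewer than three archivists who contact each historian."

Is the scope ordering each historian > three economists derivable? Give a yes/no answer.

No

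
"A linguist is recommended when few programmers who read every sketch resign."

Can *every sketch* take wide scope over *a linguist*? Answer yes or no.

No

The DP *every sketch* is contained in the relative clause *who read every sketch*, which is itself inside the adjunct *when few programmers who read every sketch resign*.
Both the relative clause and the enclosing adjunct are scope islands; QR cannot cross either.
So the wide-scope reading for *every sketch* is blocked.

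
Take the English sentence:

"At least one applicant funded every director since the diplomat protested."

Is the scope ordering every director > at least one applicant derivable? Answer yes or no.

The adjunct clause does not contain *every director*, which is the matrix object.
Since no island is crossed, the inverse ordering is licensed alongside surface scope.

Yes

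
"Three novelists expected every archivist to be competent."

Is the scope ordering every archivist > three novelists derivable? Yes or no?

Yes

ECM infinitives lack a CP barrier, so *every archivist* can QR over the matrix subject *three novelists*.
Clause-internal QR can adjoin the lower DP above the subject, yielding the inverse reading.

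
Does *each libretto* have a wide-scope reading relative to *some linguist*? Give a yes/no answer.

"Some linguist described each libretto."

*some linguist* and *each libretto* are co-arguments of the matrix verb, with nothing but a clause-internal boundary between them.
No island intervenes, so both surface and inverse scope are derivable.

Yes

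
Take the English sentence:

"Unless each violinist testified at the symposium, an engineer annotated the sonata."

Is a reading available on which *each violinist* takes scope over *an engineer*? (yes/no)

*each violinist* occurs within the adjunct clause *unless each violinist testified at the symposium*.
Adverbial clauses are not L-marked, so they are barriers for QR — the quantifier cannot escape the adjunct.
So *each violinist* cannot raise to a position above *an engineer*.

No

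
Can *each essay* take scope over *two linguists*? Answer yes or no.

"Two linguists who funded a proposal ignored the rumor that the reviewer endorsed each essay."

The DP *each essay* is contained in the complex NP *the rumor that the reviewer endorsed each essay*.
A that-clause complement to a noun is an island; QR cannot cross the NP boundary.
So *each essay* cannot raise high enough to outscope *two linguists*; only the surface ordering *two linguists* > *each essay* is available.

No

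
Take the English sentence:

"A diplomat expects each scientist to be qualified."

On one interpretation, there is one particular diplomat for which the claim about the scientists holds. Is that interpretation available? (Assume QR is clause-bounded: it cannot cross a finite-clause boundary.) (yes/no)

Yes

The paraphrase describes the scope ordering *a diplomat* > *each scientist*.
Surface scope (*a diplomat* > *each scientist*) is always derivable; islands only block QR, not in-situ interpretation.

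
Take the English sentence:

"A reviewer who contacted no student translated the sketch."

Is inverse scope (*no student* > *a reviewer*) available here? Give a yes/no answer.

No

*no student* is embedded in the relative clause *who contacted no student*.
Quantifiers inside a relative clause are trapped there; the RC boundary blocks QR.
*no student* > *a reviewer* would require crossing that boundary, which is illicit.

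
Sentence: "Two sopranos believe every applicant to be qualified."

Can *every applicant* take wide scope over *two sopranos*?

Yes

The ECM infinitive is scope-transparent — *every applicant* is free to raise above *two sopranos*.
No island intervenes, so both surface and inverse scope are derivable.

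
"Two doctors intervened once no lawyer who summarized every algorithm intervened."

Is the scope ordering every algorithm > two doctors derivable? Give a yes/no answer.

No

*every algorithm* is embedded in the relative clause *who summarized every algorithm*, which is itself inside the adjunct *once no lawyer who summarized every algorithm intervened*.
The quantifier would have to escape first the RC and then the adjunct — two independent island violations.
*every algorithm* is confined to the island and cannot take scope over *two doctors*.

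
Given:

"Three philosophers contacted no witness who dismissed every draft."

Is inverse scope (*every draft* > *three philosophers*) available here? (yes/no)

*every draft* sits inside the relative clause *who dismissed every draft* modifying *no witness*.
Relative clauses block scope extraction: QR cannot target a position outside the modified NP.
So *every draft* cannot raise to a position above *three philosophers*.

No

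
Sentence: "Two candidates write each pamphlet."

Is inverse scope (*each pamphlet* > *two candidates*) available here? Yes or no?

Yes

*each pamphlet* is the matrix object and *two candidates* the matrix subject; the two are clausemates.
QR within a single clause is free, so the lower quantifier may take scope over the higher one.
So *each pamphlet* > *two candidates* is among the available readings.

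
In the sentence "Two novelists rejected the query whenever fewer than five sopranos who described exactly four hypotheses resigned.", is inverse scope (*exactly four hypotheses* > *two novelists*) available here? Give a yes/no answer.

*exactly four hypotheses* occurs within the relative clause *who described exactly four hypotheses*, which is itself inside the adjunct *whenever fewer than five sopranos who described exactly four hypotheses resigned*.
The quantifier would have to escape first the RC and then the adjunct — two independent island violations.
The inverse ordering *exactly four hypotheses* > *two novelists* is therefore underivable.

No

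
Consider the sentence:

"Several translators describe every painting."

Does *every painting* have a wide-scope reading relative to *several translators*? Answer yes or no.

Yes

*several translators* and *every painting* are co-arguments of the matrix verb, with nothing but a clause-internal boundary between them.
No island intervenes, so both surface and inverse scope are derivable.
Both orderings are possible: *several translators* > *every painting* and *every painting* > *several translators*.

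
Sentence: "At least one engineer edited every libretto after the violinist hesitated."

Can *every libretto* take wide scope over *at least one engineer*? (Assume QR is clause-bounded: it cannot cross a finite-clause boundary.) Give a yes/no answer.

Yes

The adjunct island is irrelevant here — *every libretto* and *at least one engineer* are both in the matrix clause.
Since no island is crossed, the inverse ordering is licensed alongside surface scope.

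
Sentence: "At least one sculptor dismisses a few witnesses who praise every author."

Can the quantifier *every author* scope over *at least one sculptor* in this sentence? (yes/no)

No

*every author* occurs within the relative clause *who praise every author* modifying *a few witnesses*.
A relative clause is a scope island — quantifier raising cannot cross its boundary.
So *every author* cannot raise high enough to outscope *at least one sculptor*; only the surface ordering *at least one sculptor* > *every author* is available.
(Only the surface reading survives: one fixed sculptor with respect to all the relevant authors.)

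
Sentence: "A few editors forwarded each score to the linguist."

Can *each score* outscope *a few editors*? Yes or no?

Yes

*each score* is the matrix object and *a few editors* the matrix subject; the two are clausemates.
Nothing blocks QR of the lower DP to a position above the higher one, so inverse scope is available.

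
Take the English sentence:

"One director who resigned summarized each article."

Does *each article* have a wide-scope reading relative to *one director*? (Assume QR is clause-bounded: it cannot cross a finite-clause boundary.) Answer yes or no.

*each article* sits in the matrix clause, not in the relative clause on *one director*.
Ordinary QR to a clause-peripheral position gives the wide-scope LF for the lower DP.

Yes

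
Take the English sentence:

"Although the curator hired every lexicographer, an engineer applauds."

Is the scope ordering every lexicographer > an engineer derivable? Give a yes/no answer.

*every lexicographer* sits inside the adjunct clause *although the curator hired every lexicographer*.
Since the clause is an adjunct (not a complement), the Adjunct Condition blocks QR across its edge.
*every lexicographer* > *an engineer* would require crossing that boundary, which is illicit.

No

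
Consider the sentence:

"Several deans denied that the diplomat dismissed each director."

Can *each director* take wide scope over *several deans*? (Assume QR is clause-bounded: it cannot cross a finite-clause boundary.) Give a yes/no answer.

Structurally, *each director* is inside the finite complement clause *that the diplomat dismissed each director*.
With QR restricted to its own tensed clause, the embedded quantifier cannot reach a matrix scope position.
There is no licit LF on which *each director* c-commands *several deans*.

No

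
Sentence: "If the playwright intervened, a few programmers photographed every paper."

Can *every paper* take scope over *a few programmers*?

Neither queried DP is inside the adjunct, so the adjunct-island constraint does not apply.
Since no island is crossed, the inverse ordering is licensed alongside surface scope.

Yes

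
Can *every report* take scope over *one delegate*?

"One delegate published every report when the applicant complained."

Yes

*every report* is a matrix argument; the adjunct is an island but the target quantifier is outside it.
Since no island is crossed, the inverse ordering is licensed alongside surface scope.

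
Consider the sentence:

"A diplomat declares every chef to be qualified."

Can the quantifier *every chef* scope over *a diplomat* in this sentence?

Yes

The ECM infinitive is scope-transparent — *every chef* is free to raise above *a diplomat*.
Since no island is crossed, the inverse ordering is licensed alongside surface scope.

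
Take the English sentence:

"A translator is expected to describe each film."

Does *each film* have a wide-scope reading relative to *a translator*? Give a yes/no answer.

Yes

*each film* is inside a raising infinitive, which is transparent to QR (no CP barrier), so it behaves as a matrix argument.
Clause-internal QR can adjoin the lower DP above the subject, yielding the inverse reading.
Both orderings are possible: *a translator* > *each film* and *each film* > *a translator*.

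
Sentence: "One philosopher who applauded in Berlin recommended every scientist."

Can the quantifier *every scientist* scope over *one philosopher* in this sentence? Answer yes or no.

The relative clause *who applauded in Berlin* modifies *one philosopher*, but *every scientist* is not inside that relative clause — it is an argument of the matrix verb.
Nothing blocks QR of the lower DP to a position above the higher one, so inverse scope is available.

Yes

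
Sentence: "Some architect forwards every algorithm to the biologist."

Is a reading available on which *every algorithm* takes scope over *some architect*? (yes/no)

Yes

*some architect* and *every algorithm* are co-arguments of the matrix verb, with nothing but a clause-internal boundary between them.
Clause-internal QR can adjoin the lower DP above the subject, yielding the inverse reading.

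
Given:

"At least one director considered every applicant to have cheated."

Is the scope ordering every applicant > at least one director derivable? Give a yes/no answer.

Yes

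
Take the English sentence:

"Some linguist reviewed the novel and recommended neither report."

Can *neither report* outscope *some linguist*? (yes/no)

No

The target quantifier *neither report* is part of one conjunct of the coordinate structure (*recommended neither report*).
A quantifier cannot raise out of one conjunct of a coordination across the whole coordinate structure — the CSC applies to QR.
So *neither report* cannot raise to a position above *some linguist*.
(Only the surface reading survives: one fixed linguist with respect to all the relevant reports.)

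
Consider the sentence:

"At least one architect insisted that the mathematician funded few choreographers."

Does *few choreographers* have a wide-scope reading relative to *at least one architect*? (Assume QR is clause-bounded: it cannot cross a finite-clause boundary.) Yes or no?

No

*few choreographers* sits inside the finite complement clause *that the mathematician funded few choreographers*.
With QR restricted to its own tensed clause, the embedded quantifier cannot reach a matrix scope position.
So *few choreographers* cannot raise to a position above *at least one architect*.
(Only the surface reading survives: one fixed architect with respect to all the relevant choreographers.)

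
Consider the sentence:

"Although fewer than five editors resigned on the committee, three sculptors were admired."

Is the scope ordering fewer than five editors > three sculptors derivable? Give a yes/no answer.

No

Structurally, *fewer than five editors* is inside the adjunct clause *although fewer than five editors resigned on the committee*.
The adjunct-island constraint bars QR out of an adverbial clause.
The ordering *fewer than five editors* > *three sculptors* is therefore underivable.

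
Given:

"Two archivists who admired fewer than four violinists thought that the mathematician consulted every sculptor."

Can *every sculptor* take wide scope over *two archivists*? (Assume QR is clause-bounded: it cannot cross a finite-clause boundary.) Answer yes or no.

No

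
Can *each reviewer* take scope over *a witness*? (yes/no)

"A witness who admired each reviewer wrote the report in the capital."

The target quantifier *each reviewer* is part of the relative clause *who admired each reviewer*.
Relative clauses block scope extraction: QR cannot target a position outside the modified NP.
*each reviewer* > *a witness* would require crossing that boundary, which is illicit.
(Only the surface reading survives: one fixed witness with respect to all the relevant reviewers.)

No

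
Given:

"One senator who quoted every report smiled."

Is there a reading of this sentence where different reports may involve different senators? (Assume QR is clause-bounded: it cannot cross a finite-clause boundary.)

No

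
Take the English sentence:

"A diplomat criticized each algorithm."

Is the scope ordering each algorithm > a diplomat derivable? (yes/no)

*a diplomat* and *each algorithm* are co-arguments of the matrix verb, with nothing but a clause-internal boundary between them.
Nothing blocks QR of the lower DP to a position above the higher one, so inverse scope is available.
The sentence is scopally ambiguous between *a diplomat* > *each algorithm* and *each algorithm* > *a diplomat*.

Yes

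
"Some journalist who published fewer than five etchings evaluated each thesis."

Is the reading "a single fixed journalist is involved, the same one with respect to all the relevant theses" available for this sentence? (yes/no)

Yes

The paraphrase describes the scope ordering *some journalist* > *each thesis*.
Surface scope (*some journalist* > *each thesis*) is always derivable; islands only block QR, not in-situ interpretation.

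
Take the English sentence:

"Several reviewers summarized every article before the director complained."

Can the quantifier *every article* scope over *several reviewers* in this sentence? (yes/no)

Yes

Neither queried DP is inside the adjunct, so the adjunct-island constraint does not apply.
QR within a single clause is free, so the lower quantifier may take scope over the higher one.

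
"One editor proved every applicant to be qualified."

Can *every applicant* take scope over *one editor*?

Yes

This is an ECM construction: *every applicant* is the infinitival subject, Case-marked by the matrix verb, and the infinitive is transparent for QR.
No island intervenes, so both surface and inverse scope are derivable.
The sentence is scopally ambiguous between *one editor* > *every applicant* and *every applicant* > *one editor*.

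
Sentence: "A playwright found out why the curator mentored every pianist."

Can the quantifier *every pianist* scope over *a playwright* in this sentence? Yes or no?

No

*every pianist* is embedded in the embedded question *why the curator mentored every pianist*.
Embedded wh-clauses are opaque for QR, so the quantifier stays inside the question.
*every pianist* is confined to the island and cannot take scope over *a playwright*.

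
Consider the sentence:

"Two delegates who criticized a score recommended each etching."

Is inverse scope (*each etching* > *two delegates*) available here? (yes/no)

Although the sentence contains a relative clause (*who criticized a score*), *each etching* is outside it, in the matrix VP.
No island intervenes, so both surface and inverse scope are derivable.

Yes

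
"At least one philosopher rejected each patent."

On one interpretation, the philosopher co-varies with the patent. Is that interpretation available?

The paraphrase describes the scope ordering *each patent* > *at least one philosopher*.
Both DPs are arguments of the same predicate; there is no clause or island boundary between them.
Ordinary QR to a clause-peripheral position gives the wide-scope LF for the lower DP.
The sentence is scopally ambiguous between *at least one philosopher* > *each patent* and *each patent* > *at least one philosopher*.

Yes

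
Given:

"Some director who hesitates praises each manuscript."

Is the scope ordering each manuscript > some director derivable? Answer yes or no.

Yes

The relative clause *who hesitates* modifies *some director*, but *each manuscript* is not inside that relative clause — it is an argument of the matrix verb.
Clause-internal QR can adjoin the lower DP above the subject, yielding the inverse reading.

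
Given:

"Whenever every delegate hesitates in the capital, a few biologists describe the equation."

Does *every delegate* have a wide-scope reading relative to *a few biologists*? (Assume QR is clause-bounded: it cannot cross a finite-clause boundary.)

*every delegate* sits inside the adjunct clause *whenever every delegate hesitates in the capital*.
Adverbial clauses are not L-marked, so they are barriers for QR — the quantifier cannot escape the adjunct.
The ordering *every delegate* > *a few biologists* is therefore underivable.

No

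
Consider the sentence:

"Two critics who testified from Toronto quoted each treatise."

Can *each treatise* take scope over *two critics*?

Yes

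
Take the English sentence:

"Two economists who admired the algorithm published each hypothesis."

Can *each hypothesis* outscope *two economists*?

Yes

The RC *who admired the algorithm* is an island, but *each hypothesis* is not inside it — it is the matrix object, a clausemate of *two economists*.
Ordinary QR to a clause-peripheral position gives the wide-scope LF for the lower DP.
The sentence is scopally ambiguous between *two economists* > *each hypothesis* and *each hypothesis* > *two economists*.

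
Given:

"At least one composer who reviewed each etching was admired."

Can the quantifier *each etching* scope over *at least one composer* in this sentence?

No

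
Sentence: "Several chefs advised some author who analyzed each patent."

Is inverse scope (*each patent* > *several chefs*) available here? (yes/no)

No

*each patent* occurs within the relative clause *who analyzed each patent* modifying *some author*.
A relative clause is a scope island — quantifier raising cannot cross its boundary.
Hence only narrow scope for *each patent* (under *several chefs*) survives.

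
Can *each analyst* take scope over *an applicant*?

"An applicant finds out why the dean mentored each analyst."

No

The DP *each analyst* is contained in the embedded question *why the dean mentored each analyst*.
QR across an interrogative CP boundary is ruled out as a wh-island violation.
There is no licit LF on which *each analyst* c-commands *an applicant*.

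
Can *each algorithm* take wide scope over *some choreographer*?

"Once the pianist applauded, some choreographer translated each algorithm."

Yes

Although there is an adjunct clause, *each algorithm* is in the main clause, not inside the adjunct.
Ordinary QR to a clause-peripheral position gives the wide-scope LF for the lower DP.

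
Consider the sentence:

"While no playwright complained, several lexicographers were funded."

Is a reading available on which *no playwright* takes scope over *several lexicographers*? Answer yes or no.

No

*no playwright* occurs within the adjunct clause *while no playwright complained*.
Adverbial clauses are not L-marked, so they are barriers for QR — the quantifier cannot escape the adjunct.
So the wide-scope reading for *no playwright* is blocked.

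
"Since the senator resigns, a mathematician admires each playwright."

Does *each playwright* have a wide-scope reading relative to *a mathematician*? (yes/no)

Yes

Although there is an adjunct clause, *each playwright* is in the main clause, not inside the adjunct.
Nothing blocks QR of the lower DP to a position above the higher one, so inverse scope is available.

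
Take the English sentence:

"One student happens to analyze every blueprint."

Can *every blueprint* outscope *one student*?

Raising constructions are monoclausal for scope purposes; *every blueprint* is not separated from *one student* by any island.
With no island boundary between them, the object can take inverse scope over the subject via ordinary QR within the clause.

Yes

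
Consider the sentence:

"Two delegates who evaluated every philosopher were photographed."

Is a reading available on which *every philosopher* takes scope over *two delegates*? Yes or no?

The DP *every philosopher* is contained in the relative clause *who evaluated every philosopher*.
Quantifiers inside a relative clause are trapped there; the RC boundary blocks QR.
*every philosopher* > *two delegates* would require crossing that boundary, which is illicit.

No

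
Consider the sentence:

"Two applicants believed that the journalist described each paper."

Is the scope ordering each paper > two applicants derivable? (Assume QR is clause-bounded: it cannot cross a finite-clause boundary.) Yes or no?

No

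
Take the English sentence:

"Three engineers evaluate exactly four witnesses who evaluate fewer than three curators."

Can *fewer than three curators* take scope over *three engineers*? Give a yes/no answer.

The target quantifier *fewer than three curators* is part of the relative clause *who evaluate fewer than three curators* modifying *exactly four witnesses*.
Relative clauses are scope islands: a quantifier cannot QR out of a relative clause to take scope in the matrix clause.
There is no licit LF on which *fewer than three curators* c-commands *three engineers*.

No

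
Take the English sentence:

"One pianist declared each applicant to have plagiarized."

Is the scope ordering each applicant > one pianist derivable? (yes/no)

*each applicant* is the subject of an ECM infinitive — the infinitival complement of an ECM verb is not a scope island, so *each applicant* can raise into the matrix clause.
Nothing blocks QR of the lower DP to a position above the higher one, so inverse scope is available.
Both orderings are possible: *one pianist* > *each applicant* and *each applicant* > *one pianist*.

Yes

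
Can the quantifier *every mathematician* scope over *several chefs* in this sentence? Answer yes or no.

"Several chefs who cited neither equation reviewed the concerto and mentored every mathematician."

*every mathematician* occurs within one conjunct of the coordinate structure (*mentored every mathematician*).
Asymmetric QR out of one conjunct violates the Coordinate Structure Constraint.
So the wide-scope reading for *every mathematician* is blocked.

No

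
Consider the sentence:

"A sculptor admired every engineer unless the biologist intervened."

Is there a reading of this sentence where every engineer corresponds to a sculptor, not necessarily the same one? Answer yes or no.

Yes

That reading corresponds to *every engineer* > *a sculptor*.
The adjunct clause does not contain *every engineer*, which is the matrix object.
Nothing blocks QR of the lower DP to a position above the higher one, so inverse scope is available.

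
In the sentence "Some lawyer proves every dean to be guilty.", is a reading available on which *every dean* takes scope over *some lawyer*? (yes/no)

Yes

*every dean* is an ECM subject; ECM complements are not islands, and the embedded quantifier may take matrix scope.
With no island boundary between them, the object can take inverse scope over the subject via ordinary QR within the clause.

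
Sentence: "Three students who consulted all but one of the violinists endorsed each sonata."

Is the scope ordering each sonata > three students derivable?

Although the sentence contains a relative clause (*who consulted all but one of the violinists*), *each sonata* is outside it, in the matrix VP.
Nothing blocks QR of the lower DP to a position above the higher one, so inverse scope is available.
So *each sonata* > *three students* is among the available readings.

Yes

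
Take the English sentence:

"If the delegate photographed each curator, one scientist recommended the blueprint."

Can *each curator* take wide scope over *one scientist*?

No

*each curator* is embedded in the adjunct clause *if the delegate photographed each curator*.
Scope out of an adjunct clause is unavailable: QR respects the adjunct-island constraint.
So the wide-scope reading for *each curator* is blocked.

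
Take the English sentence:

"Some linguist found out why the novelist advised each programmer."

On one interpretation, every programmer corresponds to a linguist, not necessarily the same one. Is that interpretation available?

That reading corresponds to *each programmer* > *some linguist*.
*each programmer* occurs within the embedded question *why the novelist advised each programmer*.
The wh-island constraint blocks QR out of an embedded interrogative.
*each programmer* is confined to the island and cannot take scope over *some linguist*.

No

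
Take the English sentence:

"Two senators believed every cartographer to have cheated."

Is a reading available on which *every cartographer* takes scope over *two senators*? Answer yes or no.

ECM infinitives lack a CP barrier, so *every cartographer* can QR over the matrix subject *two senators*.
No island intervenes, so both surface and inverse scope are derivable.

Yes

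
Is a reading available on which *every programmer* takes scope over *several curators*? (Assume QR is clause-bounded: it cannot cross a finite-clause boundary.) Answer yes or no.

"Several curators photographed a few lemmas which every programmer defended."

The DP *every programmer* is contained in the relative clause *which every programmer defended* modifying *a few lemmas*.
Relative clauses are scope islands: a quantifier cannot QR out of a relative clause to take scope in the matrix clause.
So *every programmer* cannot raise high enough to outscope *several curators*; only the surface ordering *several curators* > *every programmer* is available.

No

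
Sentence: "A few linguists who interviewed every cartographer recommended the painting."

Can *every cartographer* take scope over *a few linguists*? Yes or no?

No

Structurally, *every cartographer* is inside the relative clause *who interviewed every cartographer*.
QR out of a relative clause is ruled out by the relative-clause island constraint.
There is no licit LF on which *every cartographer* c-commands *a few linguists*.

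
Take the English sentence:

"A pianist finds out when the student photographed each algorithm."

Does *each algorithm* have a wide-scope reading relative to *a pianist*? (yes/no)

*each algorithm* is embedded in the embedded question *when the student photographed each algorithm*.
Embedded questions are wh-islands: a quantifier inside an indirect question cannot QR into the matrix clause.
*each algorithm* is confined to the island and cannot take scope over *a pianist*.

No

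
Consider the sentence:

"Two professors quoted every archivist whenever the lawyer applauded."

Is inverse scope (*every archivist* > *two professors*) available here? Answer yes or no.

*every archivist* is a matrix argument; the adjunct is an island but the target quantifier is outside it.
Nothing blocks QR of the lower DP to a position above the higher one, so inverse scope is available.
The sentence is scopally ambiguous between *two professors* > *every archivist* and *every archivist* > *two professors*.

Yes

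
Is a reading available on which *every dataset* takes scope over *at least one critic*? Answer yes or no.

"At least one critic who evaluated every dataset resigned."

No

Structurally, *every dataset* is inside the relative clause *who evaluated every dataset*.
The relative clause forms an island for QR, so the quantifier is confined to the head noun's restrictor.
So the wide-scope reading for *every dataset* is blocked.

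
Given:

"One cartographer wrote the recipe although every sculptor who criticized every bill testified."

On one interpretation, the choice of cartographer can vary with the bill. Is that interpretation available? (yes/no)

The paraphrase describes the scope ordering *every bill* > *one cartographer*.
*every bill* sits inside the relative clause *who criticized every bill*, which is itself inside the adjunct *although every sculptor who criticized every bill testified*.
Two island boundaries intervene — the relative clause and the adjunct. Either alone would block QR.
*every bill* > *one cartographer* would require crossing that boundary, which is illicit.

No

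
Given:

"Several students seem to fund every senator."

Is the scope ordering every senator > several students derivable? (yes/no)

Yes

Infinitival complements of raising predicates do not block QR; *every senator* and *several students* are effectively clausemates.
Since no island is crossed, the inverse ordering is licensed alongside surface scope.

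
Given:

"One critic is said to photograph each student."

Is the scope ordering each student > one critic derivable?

Infinitival complements of raising predicates do not block QR; *each student* and *one critic* are effectively clausemates.
Clause-internal QR can adjoin the lower DP above the subject, yielding the inverse reading.
Both orderings are possible: *one critic* > *each student* and *each student* > *one critic*.

Yes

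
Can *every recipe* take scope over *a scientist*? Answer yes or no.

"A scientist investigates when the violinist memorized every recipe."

No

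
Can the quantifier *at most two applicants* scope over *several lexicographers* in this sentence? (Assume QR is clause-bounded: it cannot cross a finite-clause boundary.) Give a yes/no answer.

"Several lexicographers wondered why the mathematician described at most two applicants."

*at most two applicants* sits inside the embedded question *why the mathematician described at most two applicants*.
QR across an interrogative CP boundary is ruled out as a wh-island violation.
*at most two applicants* is confined to the island and cannot take scope over *several lexicographers*.

No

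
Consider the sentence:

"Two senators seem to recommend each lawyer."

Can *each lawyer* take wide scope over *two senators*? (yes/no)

Yes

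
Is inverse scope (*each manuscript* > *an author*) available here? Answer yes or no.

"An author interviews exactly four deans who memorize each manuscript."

No

The DP *each manuscript* is contained in the relative clause *who memorize each manuscript* modifying *exactly four deans*.
A relative clause is a scope island — quantifier raising cannot cross its boundary.
*each manuscript* is confined to the island and cannot take scope over *an author*.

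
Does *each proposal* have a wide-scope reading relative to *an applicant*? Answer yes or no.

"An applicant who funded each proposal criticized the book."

Structurally, *each proposal* is inside the relative clause *who funded each proposal*.
Quantifiers inside a relative clause are trapped there; the RC boundary blocks QR.
So *each proposal* cannot raise high enough to outscope *an applicant*; only the surface ordering *an applicant* > *each proposal* is available.

No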